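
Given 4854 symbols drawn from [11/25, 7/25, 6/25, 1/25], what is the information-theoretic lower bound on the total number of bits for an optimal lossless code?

Entropy H = 1.7153 bits/symbol
Minimum bits = H × n = 1.7153 × 4854
= 8325.85 bits


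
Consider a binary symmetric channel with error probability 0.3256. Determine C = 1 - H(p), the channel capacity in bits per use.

For BSC with error probability p:
C = 1 - H(p) where H(p) is binary entropy
H(0.3256) = -0.3256 × log₂(0.3256) - 0.6744 × log₂(0.6744)
H(p) = 0.9104
C = 1 - 0.9104 = 0.0896 bits/use


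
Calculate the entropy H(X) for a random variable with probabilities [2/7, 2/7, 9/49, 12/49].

H(X) = -Σ p(x) log₂ p(x)
  -2/7 × log₂(2/7) = 0.5164
  -2/7 × log₂(2/7) = 0.5164
  -9/49 × log₂(9/49) = 0.4490
  -12/49 × log₂(12/49) = 0.4971
H(X) = 1.9789 bits


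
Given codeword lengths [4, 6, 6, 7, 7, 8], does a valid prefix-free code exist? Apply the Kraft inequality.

Kraft inequality: Σ 2^(-l_i) ≤ 1 for prefix-free code
Calculating: 2^(-4) + 2^(-6) + 2^(-6) + 2^(-7) + 2^(-7) + 2^(-8)
= 0.0625 + 0.015625 + 0.015625 + 0.0078125 + 0.0078125 + 0.00390625
= 0.1133
Since 0.1133 ≤ 1, prefix-free code exists


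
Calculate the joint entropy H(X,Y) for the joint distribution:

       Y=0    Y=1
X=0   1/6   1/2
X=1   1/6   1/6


H(X,Y) = -Σ p(x,y) log₂ p(x,y)
  p(0,0)=1/6: -0.1667 × log₂(0.1667) = 0.4308
  p(0,1)=1/2: -0.5000 × log₂(0.5000) = 0.5000
  p(1,0)=1/6: -0.1667 × log₂(0.1667) = 0.4308
  p(1,1)=1/6: -0.1667 × log₂(0.1667) = 0.4308
H(X,Y) = 1.7925 bits


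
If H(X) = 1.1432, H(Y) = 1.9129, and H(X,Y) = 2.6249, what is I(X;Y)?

I(X;Y) = H(X) + H(Y) - H(X,Y)
I(X;Y) = 1.1432 + 1.9129 - 2.6249 = 0.4312 bits


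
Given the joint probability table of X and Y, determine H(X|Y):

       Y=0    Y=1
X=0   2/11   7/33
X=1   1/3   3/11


H(X|Y) = Σ_y p(y) H(X|Y=y)
  p(Y=0) = 17/33, H(X|Y=0) = 0.9367
  p(Y=1) = 16/33, H(X|Y=1) = 0.9887
H(X|Y) = 0.5152×0.9367 + 0.4848×0.9887 = 0.9619 bits


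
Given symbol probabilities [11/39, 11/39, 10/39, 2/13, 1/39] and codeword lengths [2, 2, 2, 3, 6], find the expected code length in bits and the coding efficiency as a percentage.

Average length L = Σ p_i × l_i = 2.2564 bits
Entropy H = 2.0845 bits
Efficiency η = H/L × 100% = 92.38%


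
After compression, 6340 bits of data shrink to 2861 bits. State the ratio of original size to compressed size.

Compression ratio = Original / Compressed
= 6340 / 2861 = 2.22:1


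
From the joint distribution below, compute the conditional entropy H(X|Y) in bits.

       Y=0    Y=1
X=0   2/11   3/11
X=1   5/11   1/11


H(X|Y) = Σ_y p(y) H(X|Y=y)
  p(Y=0) = 7/11, H(X|Y=0) = 0.8631
  p(Y=1) = 4/11, H(X|Y=1) = 0.8113
H(X|Y) = 0.6364×0.8631 + 0.3636×0.8113 = 0.8443 bits


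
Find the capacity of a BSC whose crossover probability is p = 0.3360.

For BSC with error probability p:
C = 1 - H(p) where H(p) is binary entropy
H(0.3360) = -0.3360 × log₂(0.3360) - 0.6640 × log₂(0.6640)
H(p) = 0.9209
C = 1 - 0.9209 = 0.0791 bits/use


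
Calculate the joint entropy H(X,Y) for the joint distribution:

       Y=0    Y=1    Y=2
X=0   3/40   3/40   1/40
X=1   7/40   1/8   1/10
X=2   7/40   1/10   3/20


H(X,Y) = -Σ p(x,y) log₂ p(x,y)
  p(0,0)=3/40: -0.0750 × log₂(0.0750) = 0.2803
  p(0,1)=3/40: -0.0750 × log₂(0.0750) = 0.2803
  p(0,2)=1/40: -0.0250 × log₂(0.0250) = 0.1330
  p(1,0)=7/40: -0.1750 × log₂(0.1750) = 0.4401
  p(1,1)=1/8: -0.1250 × log₂(0.1250) = 0.3750
  p(1,2)=1/10: -0.1000 × log₂(0.1000) = 0.3322
  p(2,0)=7/40: -0.1750 × log₂(0.1750) = 0.4401
  p(2,1)=1/10: -0.1000 × log₂(0.1000) = 0.3322
  p(2,2)=3/20: -0.1500 × log₂(0.1500) = 0.4105
H(X,Y) = 3.0236 bits


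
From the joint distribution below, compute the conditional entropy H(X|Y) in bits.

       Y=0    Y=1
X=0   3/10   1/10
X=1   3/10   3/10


H(X|Y) = Σ_y p(y) H(X|Y=y)
  p(Y=0) = 3/5, H(X|Y=0) = 1.0000
  p(Y=1) = 2/5, H(X|Y=1) = 0.8113
H(X|Y) = 0.6000×1.0000 + 0.4000×0.8113 = 0.9245 bits


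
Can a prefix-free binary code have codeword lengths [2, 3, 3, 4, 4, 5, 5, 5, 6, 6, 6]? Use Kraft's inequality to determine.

Kraft inequality: Σ 2^(-l_i) ≤ 1 for prefix-free code
Calculating: 2^(-2) + 2^(-3) + 2^(-3) + 2^(-4) + 2^(-4) + 2^(-5) + 2^(-5) + 2^(-5) + 2^(-6) + 2^(-6) + 2^(-6)
= 0.25 + 0.125 + 0.125 + 0.0625 + 0.0625 + 0.03125 + 0.03125 + 0.03125 + 0.015625 + 0.015625 + 0.015625
= 0.7656
Since 0.7656 ≤ 1, prefix-free code exists


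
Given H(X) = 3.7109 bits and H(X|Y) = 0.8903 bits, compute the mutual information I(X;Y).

I(X;Y) = H(X) - H(X|Y)
I(X;Y) = 3.7109 - 0.8903 = 2.8206 bits


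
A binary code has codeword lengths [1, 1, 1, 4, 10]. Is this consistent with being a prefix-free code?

Kraft inequality: Σ 2^(-l_i) ≤ 1 for prefix-free code
Calculating: 2^(-1) + 2^(-1) + 2^(-1) + 2^(-4) + 2^(-10)
= 0.5 + 0.5 + 0.5 + 0.0625 + 0.0009765625
= 1.5635
Since 1.5635 > 1, prefix-free code does not exist


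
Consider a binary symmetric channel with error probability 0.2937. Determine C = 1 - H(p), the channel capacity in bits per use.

For BSC with error probability p:
C = 1 - H(p) where H(p) is binary entropy
H(0.2937) = -0.2937 × log₂(0.2937) - 0.7063 × log₂(0.7063)
H(p) = 0.8735
C = 1 - 0.8735 = 0.1265 bits/use


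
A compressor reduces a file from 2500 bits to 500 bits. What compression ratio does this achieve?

Compression ratio = Original / Compressed
= 2500 / 500 = 5.00:1


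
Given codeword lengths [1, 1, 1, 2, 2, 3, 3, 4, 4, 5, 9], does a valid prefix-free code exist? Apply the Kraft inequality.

Kraft inequality: Σ 2^(-l_i) ≤ 1 for prefix-free code
Calculating: 2^(-1) + 2^(-1) + 2^(-1) + 2^(-2) + 2^(-2) + 2^(-3) + 2^(-3) + 2^(-4) + 2^(-4) + 2^(-5) + 2^(-9)
= 0.5 + 0.5 + 0.5 + 0.25 + 0.25 + 0.125 + 0.125 + 0.0625 + 0.0625 + 0.03125 + 0.001953125
= 2.4082
Since 2.4082 > 1, prefix-free code does not exist


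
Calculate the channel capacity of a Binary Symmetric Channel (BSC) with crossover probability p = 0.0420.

For BSC with error probability p:
C = 1 - H(p) where H(p) is binary entropy
H(0.0420) = -0.0420 × log₂(0.0420) - 0.9580 × log₂(0.9580)
H(p) = 0.2514
C = 1 - 0.2514 = 0.7486 bits/use


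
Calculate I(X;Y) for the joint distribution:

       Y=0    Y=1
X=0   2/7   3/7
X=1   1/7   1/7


H(X) = 0.8631, H(Y) = 0.9852, H(X,Y) = 1.8424
I(X;Y) = H(X) + H(Y) - H(X,Y) = 0.0060 bits


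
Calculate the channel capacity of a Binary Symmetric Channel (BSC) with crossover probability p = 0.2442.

For BSC with error probability p:
C = 1 - H(p) where H(p) is binary entropy
H(0.2442) = -0.2442 × log₂(0.2442) - 0.7558 × log₂(0.7558)
H(p) = 0.8020
C = 1 - 0.8020 = 0.1980 bits/use


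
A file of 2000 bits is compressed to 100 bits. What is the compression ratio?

Compression ratio = Original / Compressed
= 2000 / 100 = 20.00:1


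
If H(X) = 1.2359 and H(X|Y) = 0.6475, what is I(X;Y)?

I(X;Y) = H(X) - H(X|Y)
I(X;Y) = 1.2359 - 0.6475 = 0.5884 bits


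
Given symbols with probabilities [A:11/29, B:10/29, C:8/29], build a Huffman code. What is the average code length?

Huffman tree construction:
Combine smallest probabilities repeatedly
Resulting codes:
  A: 0 (length 1)
  B: 11 (length 2)
  C: 10 (length 2)
Average length = Σ p(s) × length(s) = 1.6207 bits


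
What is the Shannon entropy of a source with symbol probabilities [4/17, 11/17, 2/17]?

H(X) = -Σ p(x) log₂ p(x)
  -4/17 × log₂(4/17) = 0.4912
  -11/17 × log₂(11/17) = 0.4064
  -2/17 × log₂(2/17) = 0.3632
H(X) = 1.2608 bits


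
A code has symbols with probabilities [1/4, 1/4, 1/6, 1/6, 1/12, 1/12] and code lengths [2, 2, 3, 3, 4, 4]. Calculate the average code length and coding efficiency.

Average length L = Σ p_i × l_i = 2.6667 bits
Entropy H = 2.4591 bits
Efficiency η = H/L × 100% = 92.22%


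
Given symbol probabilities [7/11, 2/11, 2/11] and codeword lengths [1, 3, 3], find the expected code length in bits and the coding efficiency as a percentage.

Average length L = Σ p_i × l_i = 1.7273 bits
Entropy H = 1.3093 bits
Efficiency η = H/L × 100% = 75.80%


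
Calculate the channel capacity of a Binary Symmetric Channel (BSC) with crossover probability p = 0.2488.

For BSC with error probability p:
C = 1 - H(p) where H(p) is binary entropy
H(0.2488) = -0.2488 × log₂(0.2488) - 0.7512 × log₂(0.7512)
H(p) = 0.8094
C = 1 - 0.8094 = 0.1906 bits/use


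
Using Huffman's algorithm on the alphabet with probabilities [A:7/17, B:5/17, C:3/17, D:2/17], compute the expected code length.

Huffman tree construction:
Combine smallest probabilities repeatedly
Resulting codes:
  A: 0 (length 1)
  B: 10 (length 2)
  C: 111 (length 3)
  D: 110 (length 3)
Average length = Σ p(s) × length(s) = 1.8824 bits


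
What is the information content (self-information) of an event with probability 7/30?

Information content I(x) = -log₂(p(x))
I = -log₂(7/30) = -log₂(0.2333)
I = 2.0995 bits


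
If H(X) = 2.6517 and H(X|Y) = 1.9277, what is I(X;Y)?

I(X;Y) = H(X) - H(X|Y)
I(X;Y) = 2.6517 - 1.9277 = 0.724 bits


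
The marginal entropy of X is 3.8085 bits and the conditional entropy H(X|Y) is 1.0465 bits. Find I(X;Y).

I(X;Y) = H(X) - H(X|Y)
I(X;Y) = 3.8085 - 1.0465 = 2.762 bits


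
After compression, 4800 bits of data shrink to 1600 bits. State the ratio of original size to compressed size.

Compression ratio = Original / Compressed
= 4800 / 1600 = 3.00:1


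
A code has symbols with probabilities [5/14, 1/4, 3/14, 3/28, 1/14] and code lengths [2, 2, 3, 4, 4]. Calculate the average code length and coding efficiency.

Average length L = Σ p_i × l_i = 2.5714 bits
Entropy H = 2.1239 bits
Efficiency η = H/L × 100% = 82.60%


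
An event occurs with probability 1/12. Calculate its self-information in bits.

Information content I(x) = -log₂(p(x))
I = -log₂(1/12) = -log₂(0.0833)
I = 3.5850 bits


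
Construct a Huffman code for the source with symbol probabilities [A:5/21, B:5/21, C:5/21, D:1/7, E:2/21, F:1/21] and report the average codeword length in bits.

Huffman tree construction:
Combine smallest probabilities repeatedly
Resulting codes:
  A: 00 (length 2)
  B: 01 (length 2)
  C: 10 (length 2)
  D: 110 (length 3)
  E: 1111 (length 4)
  F: 1110 (length 4)
Average length = Σ p(s) × length(s) = 2.4286 bits


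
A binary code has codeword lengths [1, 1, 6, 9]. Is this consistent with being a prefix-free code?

Kraft inequality: Σ 2^(-l_i) ≤ 1 for prefix-free code
Calculating: 2^(-1) + 2^(-1) + 2^(-6) + 2^(-9)
= 0.5 + 0.5 + 0.015625 + 0.001953125
= 1.0176
Since 1.0176 > 1, prefix-free code does not exist


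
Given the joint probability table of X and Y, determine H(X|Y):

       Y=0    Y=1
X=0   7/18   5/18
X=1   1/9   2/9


H(X|Y) = Σ_y p(y) H(X|Y=y)
  p(Y=0) = 1/2, H(X|Y=0) = 0.7642
  p(Y=1) = 1/2, H(X|Y=1) = 0.9911
H(X|Y) = 0.5000×0.7642 + 0.5000×0.9911 = 0.8776 bits


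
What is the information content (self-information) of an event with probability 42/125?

Information content I(x) = -log₂(p(x))
I = -log₂(42/125) = -log₂(0.3360)
I = 1.5735 bits


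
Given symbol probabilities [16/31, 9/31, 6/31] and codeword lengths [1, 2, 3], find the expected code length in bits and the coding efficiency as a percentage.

Average length L = Σ p_i × l_i = 1.6774 bits
Entropy H = 1.4691 bits
Efficiency η = H/L × 100% = 87.58%


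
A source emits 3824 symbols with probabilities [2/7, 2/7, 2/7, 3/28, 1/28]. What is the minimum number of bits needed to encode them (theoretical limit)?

Entropy H = 2.0661 bits/symbol
Minimum bits = H × n = 2.0661 × 3824
= 7900.80 bits


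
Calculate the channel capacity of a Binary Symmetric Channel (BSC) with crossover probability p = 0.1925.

For BSC with error probability p:
C = 1 - H(p) where H(p) is binary entropy
H(0.1925) = -0.1925 × log₂(0.1925) - 0.8075 × log₂(0.8075)
H(p) = 0.7067
C = 1 - 0.7067 = 0.2933 bits/use


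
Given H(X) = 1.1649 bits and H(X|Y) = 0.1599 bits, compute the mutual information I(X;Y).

I(X;Y) = H(X) - H(X|Y)
I(X;Y) = 1.1649 - 0.1599 = 1.005 bits


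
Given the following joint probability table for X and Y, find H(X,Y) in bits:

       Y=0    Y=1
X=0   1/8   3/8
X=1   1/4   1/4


H(X,Y) = -Σ p(x,y) log₂ p(x,y)
  p(0,0)=1/8: -0.1250 × log₂(0.1250) = 0.3750
  p(0,1)=3/8: -0.3750 × log₂(0.3750) = 0.5306
  p(1,0)=1/4: -0.2500 × log₂(0.2500) = 0.5000
  p(1,1)=1/4: -0.2500 × log₂(0.2500) = 0.5000
H(X,Y) = 1.9056 bits


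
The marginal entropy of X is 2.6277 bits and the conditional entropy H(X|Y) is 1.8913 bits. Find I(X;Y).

I(X;Y) = H(X) - H(X|Y)
I(X;Y) = 2.6277 - 1.8913 = 0.7364 bits


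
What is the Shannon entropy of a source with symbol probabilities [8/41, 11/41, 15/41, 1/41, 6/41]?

H(X) = -Σ p(x) log₂ p(x)
  -8/41 × log₂(8/41) = 0.4600
  -11/41 × log₂(11/41) = 0.5093
  -15/41 × log₂(15/41) = 0.5307
  -1/41 × log₂(1/41) = 0.1307
  -6/41 × log₂(6/41) = 0.4057
H(X) = 2.0364 bits


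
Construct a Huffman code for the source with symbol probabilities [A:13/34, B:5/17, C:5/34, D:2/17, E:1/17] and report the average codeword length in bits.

Huffman tree construction:
Combine smallest probabilities repeatedly
Resulting codes:
  A: 0 (length 1)
  B: 10 (length 2)
  C: 110 (length 3)
  D: 1111 (length 4)
  E: 1110 (length 4)
Average length = Σ p(s) × length(s) = 2.1176 bits


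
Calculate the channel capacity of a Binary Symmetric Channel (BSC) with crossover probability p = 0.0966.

For BSC with error probability p:
C = 1 - H(p) where H(p) is binary entropy
H(0.0966) = -0.0966 × log₂(0.0966) - 0.9034 × log₂(0.9034)
H(p) = 0.4581
C = 1 - 0.4581 = 0.5419 bits/use


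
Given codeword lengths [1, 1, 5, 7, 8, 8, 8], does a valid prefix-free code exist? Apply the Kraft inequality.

Kraft inequality: Σ 2^(-l_i) ≤ 1 for prefix-free code
Calculating: 2^(-1) + 2^(-1) + 2^(-5) + 2^(-7) + 2^(-8) + 2^(-8) + 2^(-8)
= 0.5 + 0.5 + 0.03125 + 0.0078125 + 0.00390625 + 0.00390625 + 0.00390625
= 1.0508
Since 1.0508 > 1, prefix-free code does not exist


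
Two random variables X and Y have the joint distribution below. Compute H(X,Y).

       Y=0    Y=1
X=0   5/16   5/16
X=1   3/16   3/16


H(X,Y) = -Σ p(x,y) log₂ p(x,y)
  p(0,0)=5/16: -0.3125 × log₂(0.3125) = 0.5244
  p(0,1)=5/16: -0.3125 × log₂(0.3125) = 0.5244
  p(1,0)=3/16: -0.1875 × log₂(0.1875) = 0.4528
  p(1,1)=3/16: -0.1875 × log₂(0.1875) = 0.4528
H(X,Y) = 1.9544 bits


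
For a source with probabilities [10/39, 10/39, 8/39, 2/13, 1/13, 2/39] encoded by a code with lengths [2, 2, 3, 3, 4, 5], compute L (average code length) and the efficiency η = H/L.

Average length L = Σ p_i × l_i = 2.6667 bits
Entropy H = 2.3956 bits
Efficiency η = H/L × 100% = 89.83%


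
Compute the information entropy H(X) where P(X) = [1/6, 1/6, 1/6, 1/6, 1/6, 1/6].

H(X) = -Σ p(x) log₂ p(x)
  -1/6 × log₂(1/6) = 0.4308
  -1/6 × log₂(1/6) = 0.4308
  -1/6 × log₂(1/6) = 0.4308
  -1/6 × log₂(1/6) = 0.4308
  -1/6 × log₂(1/6) = 0.4308
  -1/6 × log₂(1/6) = 0.4308
H(X) = 2.5850 bits


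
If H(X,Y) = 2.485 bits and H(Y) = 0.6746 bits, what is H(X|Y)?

Chain rule: H(X,Y) = H(X|Y) + H(Y)
H(X|Y) = H(X,Y) - H(Y) = 2.485 - 0.6746 = 1.8104 bits


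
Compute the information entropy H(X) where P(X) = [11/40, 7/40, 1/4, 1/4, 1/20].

H(X) = -Σ p(x) log₂ p(x)
  -11/40 × log₂(11/40) = 0.5122
  -7/40 × log₂(7/40) = 0.4401
  -1/4 × log₂(1/4) = 0.5000
  -1/4 × log₂(1/4) = 0.5000
  -1/20 × log₂(1/20) = 0.2161
H(X) = 2.1683 bits


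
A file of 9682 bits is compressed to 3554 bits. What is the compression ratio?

Compression ratio = Original / Compressed
= 9682 / 3554 = 2.72:1


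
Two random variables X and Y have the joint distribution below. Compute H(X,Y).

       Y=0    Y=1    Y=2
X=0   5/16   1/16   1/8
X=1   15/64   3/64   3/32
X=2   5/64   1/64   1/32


H(X,Y) = -Σ p(x,y) log₂ p(x,y)
  p(0,0)=5/16: -0.3125 × log₂(0.3125) = 0.5244
  p(0,1)=1/16: -0.0625 × log₂(0.0625) = 0.2500
  p(0,2)=1/8: -0.1250 × log₂(0.1250) = 0.3750
  p(1,0)=15/64: -0.2344 × log₂(0.2344) = 0.4906
  p(1,1)=3/64: -0.0469 × log₂(0.0469) = 0.2070
  p(1,2)=3/32: -0.0938 × log₂(0.0938) = 0.3202
  p(2,0)=5/64: -0.0781 × log₂(0.0781) = 0.2873
  p(2,1)=1/64: -0.0156 × log₂(0.0156) = 0.0938
  p(2,2)=1/32: -0.0312 × log₂(0.0312) = 0.1562
H(X,Y) = 2.7044 bits


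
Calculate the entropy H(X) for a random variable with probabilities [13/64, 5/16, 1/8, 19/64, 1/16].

H(X) = -Σ p(x) log₂ p(x)
  -13/64 × log₂(13/64) = 0.4671
  -5/16 × log₂(5/16) = 0.5244
  -1/8 × log₂(1/8) = 0.3750
  -19/64 × log₂(19/64) = 0.5201
  -1/16 × log₂(1/16) = 0.2500
H(X) = 2.1366 bits


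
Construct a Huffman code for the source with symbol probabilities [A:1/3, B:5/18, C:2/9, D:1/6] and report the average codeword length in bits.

Huffman tree construction:
Combine smallest probabilities repeatedly
Resulting codes:
  A: 11 (length 2)
  B: 10 (length 2)
  C: 01 (length 2)
  D: 00 (length 2)
Average length = Σ p(s) × length(s) = 2.0000 bits


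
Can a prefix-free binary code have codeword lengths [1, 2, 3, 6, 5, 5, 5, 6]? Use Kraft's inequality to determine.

Kraft inequality: Σ 2^(-l_i) ≤ 1 for prefix-free code
Calculating: 2^(-1) + 2^(-2) + 2^(-3) + 2^(-6) + 2^(-5) + 2^(-5) + 2^(-5) + 2^(-6)
= 0.5 + 0.25 + 0.125 + 0.015625 + 0.03125 + 0.03125 + 0.03125 + 0.015625
= 1.0000
Since 1.0000 ≤ 1, prefix-free code exists


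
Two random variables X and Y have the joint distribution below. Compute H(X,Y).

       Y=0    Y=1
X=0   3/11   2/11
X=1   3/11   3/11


H(X,Y) = -Σ p(x,y) log₂ p(x,y)
  p(0,0)=3/11: -0.2727 × log₂(0.2727) = 0.5112
  p(0,1)=2/11: -0.1818 × log₂(0.1818) = 0.4472
  p(1,0)=3/11: -0.2727 × log₂(0.2727) = 0.5112
  p(1,1)=3/11: -0.2727 × log₂(0.2727) = 0.5112
H(X,Y) = 1.9808 bits


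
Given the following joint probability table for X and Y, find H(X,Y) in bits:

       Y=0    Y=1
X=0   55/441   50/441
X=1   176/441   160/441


H(X,Y) = -Σ p(x,y) log₂ p(x,y)
  p(0,0)=55/441: -0.1247 × log₂(0.1247) = 0.3746
  p(0,1)=50/441: -0.1134 × log₂(0.1134) = 0.3561
  p(1,0)=176/441: -0.3991 × log₂(0.3991) = 0.5289
  p(1,1)=160/441: -0.3628 × log₂(0.3628) = 0.5307
H(X,Y) = 1.7902 bits


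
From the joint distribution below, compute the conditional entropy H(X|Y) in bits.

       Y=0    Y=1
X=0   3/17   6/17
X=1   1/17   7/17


H(X|Y) = Σ_y p(y) H(X|Y=y)
  p(Y=0) = 4/17, H(X|Y=0) = 0.8113
  p(Y=1) = 13/17, H(X|Y=1) = 0.9957
H(X|Y) = 0.2353×0.8113 + 0.7647×0.9957 = 0.9523 bits


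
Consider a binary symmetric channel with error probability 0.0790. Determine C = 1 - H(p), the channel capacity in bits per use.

For BSC with error probability p:
C = 1 - H(p) where H(p) is binary entropy
H(0.0790) = -0.0790 × log₂(0.0790) - 0.9210 × log₂(0.9210)
H(p) = 0.3986
C = 1 - 0.3986 = 0.6014 bits/use


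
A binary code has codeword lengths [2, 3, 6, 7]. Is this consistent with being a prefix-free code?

Kraft inequality: Σ 2^(-l_i) ≤ 1 for prefix-free code
Calculating: 2^(-2) + 2^(-3) + 2^(-6) + 2^(-7)
= 0.25 + 0.125 + 0.015625 + 0.0078125
= 0.3984
Since 0.3984 ≤ 1, prefix-free code exists


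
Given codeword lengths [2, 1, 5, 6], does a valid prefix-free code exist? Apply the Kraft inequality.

Kraft inequality: Σ 2^(-l_i) ≤ 1 for prefix-free code
Calculating: 2^(-2) + 2^(-1) + 2^(-5) + 2^(-6)
= 0.25 + 0.5 + 0.03125 + 0.015625
= 0.7969
Since 0.7969 ≤ 1, prefix-free code exists


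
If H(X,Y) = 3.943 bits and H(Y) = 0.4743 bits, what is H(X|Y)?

Chain rule: H(X,Y) = H(X|Y) + H(Y)
H(X|Y) = H(X,Y) - H(Y) = 3.943 - 0.4743 = 3.4687 bits


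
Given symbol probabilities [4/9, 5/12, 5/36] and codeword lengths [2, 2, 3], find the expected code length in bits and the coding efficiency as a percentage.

Average length L = Σ p_i × l_i = 2.1389 bits
Entropy H = 1.4418 bits
Efficiency η = H/L × 100% = 67.41%


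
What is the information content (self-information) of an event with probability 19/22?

Information content I(x) = -log₂(p(x))
I = -log₂(19/22) = -log₂(0.8636)
I = 0.2115 bits


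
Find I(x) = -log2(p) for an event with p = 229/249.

Information content I(x) = -log₂(p(x))
I = -log₂(229/249) = -log₂(0.9197)
I = 0.1208 bits


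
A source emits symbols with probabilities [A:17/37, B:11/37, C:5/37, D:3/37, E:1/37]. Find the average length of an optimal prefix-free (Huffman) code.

Huffman tree construction:
Combine smallest probabilities repeatedly
Resulting codes:
  A: 0 (length 1)
  B: 11 (length 2)
  C: 101 (length 3)
  D: 1001 (length 4)
  E: 1000 (length 4)
Average length = Σ p(s) × length(s) = 1.8919 bits


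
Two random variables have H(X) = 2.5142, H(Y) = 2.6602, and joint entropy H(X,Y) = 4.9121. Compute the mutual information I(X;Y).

I(X;Y) = H(X) + H(Y) - H(X,Y)
I(X;Y) = 2.5142 + 2.6602 - 4.9121 = 0.2623 bits


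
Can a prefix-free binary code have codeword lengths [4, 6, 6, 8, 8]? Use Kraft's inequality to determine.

Kraft inequality: Σ 2^(-l_i) ≤ 1 for prefix-free code
Calculating: 2^(-4) + 2^(-6) + 2^(-6) + 2^(-8) + 2^(-8)
= 0.0625 + 0.015625 + 0.015625 + 0.00390625 + 0.00390625
= 0.1016
Since 0.1016 ≤ 1, prefix-free code exists


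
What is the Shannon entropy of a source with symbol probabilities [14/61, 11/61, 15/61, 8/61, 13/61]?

H(X) = -Σ p(x) log₂ p(x)
  -14/61 × log₂(14/61) = 0.4873
  -11/61 × log₂(11/61) = 0.4456
  -15/61 × log₂(15/61) = 0.4977
  -8/61 × log₂(8/61) = 0.3844
  -13/61 × log₂(13/61) = 0.4753
H(X) = 2.2903 bits


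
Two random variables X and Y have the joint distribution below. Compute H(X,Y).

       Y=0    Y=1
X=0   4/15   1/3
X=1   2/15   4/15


H(X,Y) = -Σ p(x,y) log₂ p(x,y)
  p(0,0)=4/15: -0.2667 × log₂(0.2667) = 0.5085
  p(0,1)=1/3: -0.3333 × log₂(0.3333) = 0.5283
  p(1,0)=2/15: -0.1333 × log₂(0.1333) = 0.3876
  p(1,1)=4/15: -0.2667 × log₂(0.2667) = 0.5085
H(X,Y) = 1.9329 bits


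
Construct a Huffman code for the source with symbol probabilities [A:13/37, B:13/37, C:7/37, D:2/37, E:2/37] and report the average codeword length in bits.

Huffman tree construction:
Combine smallest probabilities repeatedly
Resulting codes:
  A: 11 (length 2)
  B: 0 (length 1)
  C: 101 (length 3)
  D: 1000 (length 4)
  E: 1001 (length 4)
Average length = Σ p(s) × length(s) = 2.0541 bits


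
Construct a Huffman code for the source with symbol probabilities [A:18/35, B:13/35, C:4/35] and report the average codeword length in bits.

Huffman tree construction:
Combine smallest probabilities repeatedly
Resulting codes:
  A: 1 (length 1)
  B: 01 (length 2)
  C: 00 (length 2)
Average length = Σ p(s) × length(s) = 1.4857 bits


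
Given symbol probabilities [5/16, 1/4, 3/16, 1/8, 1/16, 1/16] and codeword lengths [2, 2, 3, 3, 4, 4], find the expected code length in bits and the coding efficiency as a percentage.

Average length L = Σ p_i × l_i = 2.5625 bits
Entropy H = 2.3522 bits
Efficiency η = H/L × 100% = 91.79%


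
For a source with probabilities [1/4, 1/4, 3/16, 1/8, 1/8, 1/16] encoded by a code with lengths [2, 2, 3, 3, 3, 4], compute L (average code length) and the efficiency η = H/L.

Average length L = Σ p_i × l_i = 2.5625 bits
Entropy H = 2.4528 bits
Efficiency η = H/L × 100% = 95.72%


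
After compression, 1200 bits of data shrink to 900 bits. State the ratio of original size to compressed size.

Compression ratio = Original / Compressed
= 1200 / 900 = 1.33:1


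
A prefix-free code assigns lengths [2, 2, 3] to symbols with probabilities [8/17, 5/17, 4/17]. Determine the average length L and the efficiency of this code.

Average length L = Σ p_i × l_i = 2.2353 bits
Entropy H = 1.5222 bits
Efficiency η = H/L × 100% = 68.10%


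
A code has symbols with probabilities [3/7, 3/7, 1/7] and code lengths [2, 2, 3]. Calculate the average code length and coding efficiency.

Average length L = Σ p_i × l_i = 2.1429 bits
Entropy H = 1.4488 bits
Efficiency η = H/L × 100% = 67.61%


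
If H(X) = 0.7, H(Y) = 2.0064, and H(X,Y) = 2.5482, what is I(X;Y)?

I(X;Y) = H(X) + H(Y) - H(X,Y)
I(X;Y) = 0.7 + 2.0064 - 2.5482 = 0.1582 bits


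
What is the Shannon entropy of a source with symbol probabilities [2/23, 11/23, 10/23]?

H(X) = -Σ p(x) log₂ p(x)
  -2/23 × log₂(2/23) = 0.3064
  -11/23 × log₂(11/23) = 0.5089
  -10/23 × log₂(10/23) = 0.5224
H(X) = 1.3378 bits


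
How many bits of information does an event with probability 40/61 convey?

Information content I(x) = -log₂(p(x))
I = -log₂(40/61) = -log₂(0.6557)
I = 0.6088 bits


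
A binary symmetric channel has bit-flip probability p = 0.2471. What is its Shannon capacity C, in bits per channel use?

For BSC with error probability p:
C = 1 - H(p) where H(p) is binary entropy
H(0.2471) = -0.2471 × log₂(0.2471) - 0.7529 × log₂(0.7529)
H(p) = 0.8066
C = 1 - 0.8066 = 0.1934 bits/use


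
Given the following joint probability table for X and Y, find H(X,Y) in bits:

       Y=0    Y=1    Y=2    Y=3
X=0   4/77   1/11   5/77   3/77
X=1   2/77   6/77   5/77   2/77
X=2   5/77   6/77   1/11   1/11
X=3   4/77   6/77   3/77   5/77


H(X,Y) = -Σ p(x,y) log₂ p(x,y)
  p(0,0)=4/77: -0.0519 × log₂(0.0519) = 0.2217
  p(0,1)=1/11: -0.0909 × log₂(0.0909) = 0.3145
  p(0,2)=5/77: -0.0649 × log₂(0.0649) = 0.2562
  p(0,3)=3/77: -0.0390 × log₂(0.0390) = 0.1824
  p(1,0)=2/77: -0.0260 × log₂(0.0260) = 0.1368
  p(1,1)=6/77: -0.0779 × log₂(0.0779) = 0.2869
  p(1,2)=5/77: -0.0649 × log₂(0.0649) = 0.2562
  p(1,3)=2/77: -0.0260 × log₂(0.0260) = 0.1368
  p(2,0)=5/77: -0.0649 × log₂(0.0649) = 0.2562
  p(2,1)=6/77: -0.0779 × log₂(0.0779) = 0.2869
  p(2,2)=1/11: -0.0909 × log₂(0.0909) = 0.3145
  p(2,3)=1/11: -0.0909 × log₂(0.0909) = 0.3145
  p(3,0)=4/77: -0.0519 × log₂(0.0519) = 0.2217
  p(3,1)=6/77: -0.0779 × log₂(0.0779) = 0.2869
  p(3,2)=3/77: -0.0390 × log₂(0.0390) = 0.1824
  p(3,3)=5/77: -0.0649 × log₂(0.0649) = 0.2562
H(X,Y) = 3.9105 bits


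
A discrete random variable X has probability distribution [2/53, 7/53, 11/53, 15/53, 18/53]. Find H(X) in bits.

H(X) = -Σ p(x) log₂ p(x)
  -2/53 × log₂(2/53) = 0.1784
  -7/53 × log₂(7/53) = 0.3857
  -11/53 × log₂(11/53) = 0.4708
  -15/53 × log₂(15/53) = 0.5154
  -18/53 × log₂(18/53) = 0.5291
H(X) = 2.0795 bits


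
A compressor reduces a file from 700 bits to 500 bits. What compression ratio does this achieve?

Compression ratio = Original / Compressed
= 700 / 500 = 1.40:1


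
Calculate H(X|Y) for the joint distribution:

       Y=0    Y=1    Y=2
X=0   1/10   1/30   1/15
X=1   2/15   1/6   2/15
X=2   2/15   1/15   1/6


H(X|Y) = Σ_y p(y) H(X|Y=y)
  p(Y=0) = 11/30, H(X|Y=0) = 1.5726
  p(Y=1) = 4/15, H(X|Y=1) = 1.2988
  p(Y=2) = 11/30, H(X|Y=2) = 1.4949
H(X|Y) = 0.3667×1.5726 + 0.2667×1.2988 + 0.3667×1.4949 = 1.4711 bits


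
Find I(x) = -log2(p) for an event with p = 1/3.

Information content I(x) = -log₂(p(x))
I = -log₂(1/3) = -log₂(0.3333)
I = 1.5850 bits


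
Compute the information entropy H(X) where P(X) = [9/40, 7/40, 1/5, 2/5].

H(X) = -Σ p(x) log₂ p(x)
  -9/40 × log₂(9/40) = 0.4842
  -7/40 × log₂(7/40) = 0.4401
  -1/5 × log₂(1/5) = 0.4644
  -2/5 × log₂(2/5) = 0.5288
H(X) = 1.9174 bits


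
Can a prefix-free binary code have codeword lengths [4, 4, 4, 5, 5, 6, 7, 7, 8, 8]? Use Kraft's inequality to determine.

Kraft inequality: Σ 2^(-l_i) ≤ 1 for prefix-free code
Calculating: 2^(-4) + 2^(-4) + 2^(-4) + 2^(-5) + 2^(-5) + 2^(-6) + 2^(-7) + 2^(-7) + 2^(-8) + 2^(-8)
= 0.0625 + 0.0625 + 0.0625 + 0.03125 + 0.03125 + 0.015625 + 0.0078125 + 0.0078125 + 0.00390625 + 0.00390625
= 0.2891
Since 0.2891 ≤ 1, prefix-free code exists


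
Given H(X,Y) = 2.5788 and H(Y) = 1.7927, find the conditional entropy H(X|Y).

Chain rule: H(X,Y) = H(X|Y) + H(Y)
H(X|Y) = H(X,Y) - H(Y) = 2.5788 - 1.7927 = 0.7861 bits


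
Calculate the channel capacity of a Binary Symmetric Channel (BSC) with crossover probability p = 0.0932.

For BSC with error probability p:
C = 1 - H(p) where H(p) is binary entropy
H(0.0932) = -0.0932 × log₂(0.0932) - 0.9068 × log₂(0.9068)
H(p) = 0.4471
C = 1 - 0.4471 = 0.5529 bits/use


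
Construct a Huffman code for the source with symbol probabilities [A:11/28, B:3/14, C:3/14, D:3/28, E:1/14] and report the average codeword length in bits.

Huffman tree construction:
Combine smallest probabilities repeatedly
Resulting codes:
  A: 11 (length 2)
  B: 01 (length 2)
  C: 10 (length 2)
  D: 001 (length 3)
  E: 000 (length 3)
Average length = Σ p(s) × length(s) = 2.1786 bits


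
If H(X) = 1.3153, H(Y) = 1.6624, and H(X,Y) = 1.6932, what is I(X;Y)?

I(X;Y) = H(X) + H(Y) - H(X,Y)
I(X;Y) = 1.3153 + 1.6624 - 1.6932 = 1.2845 bits


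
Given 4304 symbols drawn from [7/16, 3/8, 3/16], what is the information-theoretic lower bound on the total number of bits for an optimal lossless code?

Entropy H = 1.5052 bits/symbol
Minimum bits = H × n = 1.5052 × 4304
= 6478.56 bits


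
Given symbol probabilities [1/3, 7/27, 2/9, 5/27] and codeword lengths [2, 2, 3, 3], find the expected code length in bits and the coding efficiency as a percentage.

Average length L = Σ p_i × l_i = 2.4074 bits
Entropy H = 1.9660 bits
Efficiency η = H/L × 100% = 81.66%


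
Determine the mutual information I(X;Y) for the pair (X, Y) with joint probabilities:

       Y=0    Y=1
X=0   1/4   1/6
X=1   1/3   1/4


H(X) = 0.9799, H(Y) = 0.9799, H(X,Y) = 1.9591
I(X;Y) = H(X) + H(Y) - H(X,Y) = 0.0006 bits


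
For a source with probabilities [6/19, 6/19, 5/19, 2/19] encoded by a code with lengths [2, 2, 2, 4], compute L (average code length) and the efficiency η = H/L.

Average length L = Σ p_i × l_i = 2.2105 bits
Entropy H = 1.8990 bits
Efficiency η = H/L × 100% = 85.91%


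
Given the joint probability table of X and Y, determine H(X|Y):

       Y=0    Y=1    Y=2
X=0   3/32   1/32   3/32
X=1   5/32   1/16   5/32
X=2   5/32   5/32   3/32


H(X|Y) = Σ_y p(y) H(X|Y=y)
  p(Y=0) = 13/32, H(X|Y=0) = 1.5486
  p(Y=1) = 1/4, H(X|Y=1) = 1.2988
  p(Y=2) = 11/32, H(X|Y=2) = 1.5395
H(X|Y) = 0.4062×1.5486 + 0.2500×1.2988 + 0.3438×1.5395 = 1.4830 bits


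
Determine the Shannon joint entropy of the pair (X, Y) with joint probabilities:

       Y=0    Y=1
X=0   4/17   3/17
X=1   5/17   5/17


H(X,Y) = -Σ p(x,y) log₂ p(x,y)
  p(0,0)=4/17: -0.2353 × log₂(0.2353) = 0.4912
  p(0,1)=3/17: -0.1765 × log₂(0.1765) = 0.4416
  p(1,0)=5/17: -0.2941 × log₂(0.2941) = 0.5193
  p(1,1)=5/17: -0.2941 × log₂(0.2941) = 0.5193
H(X,Y) = 1.9713 bits


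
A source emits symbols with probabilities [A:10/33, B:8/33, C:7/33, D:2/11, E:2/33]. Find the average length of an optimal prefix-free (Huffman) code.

Huffman tree construction:
Combine smallest probabilities repeatedly
Resulting codes:
  A: 11 (length 2)
  B: 01 (length 2)
  C: 00 (length 2)
  D: 101 (length 3)
  E: 100 (length 3)
Average length = Σ p(s) × length(s) = 2.2424 bits


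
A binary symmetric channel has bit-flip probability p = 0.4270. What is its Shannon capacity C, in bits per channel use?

For BSC with error probability p:
C = 1 - H(p) where H(p) is binary entropy
H(0.4270) = -0.4270 × log₂(0.4270) - 0.5730 × log₂(0.5730)
H(p) = 0.9846
C = 1 - 0.9846 = 0.0154 bits/use


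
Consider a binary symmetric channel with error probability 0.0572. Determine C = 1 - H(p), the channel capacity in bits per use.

For BSC with error probability p:
C = 1 - H(p) where H(p) is binary entropy
H(0.0572) = -0.0572 × log₂(0.0572) - 0.9428 × log₂(0.9428)
H(p) = 0.3162
C = 1 - 0.3162 = 0.6838 bits/use


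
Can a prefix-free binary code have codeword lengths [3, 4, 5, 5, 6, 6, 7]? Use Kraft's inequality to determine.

Kraft inequality: Σ 2^(-l_i) ≤ 1 for prefix-free code
Calculating: 2^(-3) + 2^(-4) + 2^(-5) + 2^(-5) + 2^(-6) + 2^(-6) + 2^(-7)
= 0.125 + 0.0625 + 0.03125 + 0.03125 + 0.015625 + 0.015625 + 0.0078125
= 0.2891
Since 0.2891 ≤ 1, prefix-free code exists


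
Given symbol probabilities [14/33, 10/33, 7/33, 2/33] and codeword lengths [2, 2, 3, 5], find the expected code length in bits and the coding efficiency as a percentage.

Average length L = Σ p_i × l_i = 2.3939 bits
Entropy H = 1.7664 bits
Efficiency η = H/L × 100% = 73.79%


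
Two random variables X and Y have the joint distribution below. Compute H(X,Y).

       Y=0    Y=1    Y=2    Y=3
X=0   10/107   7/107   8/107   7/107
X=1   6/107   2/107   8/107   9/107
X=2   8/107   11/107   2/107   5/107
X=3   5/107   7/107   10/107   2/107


H(X,Y) = -Σ p(x,y) log₂ p(x,y)
  p(0,0)=10/107: -0.0935 × log₂(0.0935) = 0.3196
  p(0,1)=7/107: -0.0654 × log₂(0.0654) = 0.2574
  p(0,2)=8/107: -0.0748 × log₂(0.0748) = 0.2797
  p(0,3)=7/107: -0.0654 × log₂(0.0654) = 0.2574
  p(1,0)=6/107: -0.0561 × log₂(0.0561) = 0.2331
  p(1,1)=2/107: -0.0187 × log₂(0.0187) = 0.1073
  p(1,2)=8/107: -0.0748 × log₂(0.0748) = 0.2797
  p(1,3)=9/107: -0.0841 × log₂(0.0841) = 0.3004
  p(2,0)=8/107: -0.0748 × log₂(0.0748) = 0.2797
  p(2,1)=11/107: -0.1028 × log₂(0.1028) = 0.3374
  p(2,2)=2/107: -0.0187 × log₂(0.0187) = 0.1073
  p(2,3)=5/107: -0.0467 × log₂(0.0467) = 0.2065
  p(3,0)=5/107: -0.0467 × log₂(0.0467) = 0.2065
  p(3,1)=7/107: -0.0654 × log₂(0.0654) = 0.2574
  p(3,2)=10/107: -0.0935 × log₂(0.0935) = 0.3196
  p(3,3)=2/107: -0.0187 × log₂(0.0187) = 0.1073
H(X,Y) = 3.8564 bits


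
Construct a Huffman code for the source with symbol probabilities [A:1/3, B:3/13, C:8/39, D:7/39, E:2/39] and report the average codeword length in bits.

Huffman tree construction:
Combine smallest probabilities repeatedly
Resulting codes:
  A: 11 (length 2)
  B: 01 (length 2)
  C: 00 (length 2)
  D: 101 (length 3)
  E: 100 (length 3)
Average length = Σ p(s) × length(s) = 2.2308 bits


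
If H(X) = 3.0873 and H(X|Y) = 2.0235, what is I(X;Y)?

I(X;Y) = H(X) - H(X|Y)
I(X;Y) = 3.0873 - 2.0235 = 1.0638 bits


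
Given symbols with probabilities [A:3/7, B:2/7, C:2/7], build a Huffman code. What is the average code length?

Huffman tree construction:
Combine smallest probabilities repeatedly
Resulting codes:
  A: 0 (length 1)
  B: 10 (length 2)
  C: 11 (length 2)
Average length = Σ p(s) × length(s) = 1.5714 bits


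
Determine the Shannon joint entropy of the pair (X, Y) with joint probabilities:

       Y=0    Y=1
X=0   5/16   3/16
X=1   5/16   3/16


H(X,Y) = -Σ p(x,y) log₂ p(x,y)
  p(0,0)=5/16: -0.3125 × log₂(0.3125) = 0.5244
  p(0,1)=3/16: -0.1875 × log₂(0.1875) = 0.4528
  p(1,0)=5/16: -0.3125 × log₂(0.3125) = 0.5244
  p(1,1)=3/16: -0.1875 × log₂(0.1875) = 0.4528
H(X,Y) = 1.9544 bits


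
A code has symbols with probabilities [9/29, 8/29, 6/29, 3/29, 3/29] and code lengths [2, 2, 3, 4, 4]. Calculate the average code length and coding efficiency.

Average length L = Σ p_i × l_i = 2.6207 bits
Entropy H = 2.1839 bits
Efficiency η = H/L × 100% = 83.33%


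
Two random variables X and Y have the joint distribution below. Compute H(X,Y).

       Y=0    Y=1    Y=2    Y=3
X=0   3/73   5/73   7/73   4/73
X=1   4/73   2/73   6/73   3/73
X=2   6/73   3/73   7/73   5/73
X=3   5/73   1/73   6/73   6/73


H(X,Y) = -Σ p(x,y) log₂ p(x,y)
  p(0,0)=3/73: -0.0411 × log₂(0.0411) = 0.1892
  p(0,1)=5/73: -0.0685 × log₂(0.0685) = 0.2649
  p(0,2)=7/73: -0.0959 × log₂(0.0959) = 0.3243
  p(0,3)=4/73: -0.0548 × log₂(0.0548) = 0.2296
  p(1,0)=4/73: -0.0548 × log₂(0.0548) = 0.2296
  p(1,1)=2/73: -0.0274 × log₂(0.0274) = 0.1422
  p(1,2)=6/73: -0.0822 × log₂(0.0822) = 0.2963
  p(1,3)=3/73: -0.0411 × log₂(0.0411) = 0.1892
  p(2,0)=6/73: -0.0822 × log₂(0.0822) = 0.2963
  p(2,1)=3/73: -0.0411 × log₂(0.0411) = 0.1892
  p(2,2)=7/73: -0.0959 × log₂(0.0959) = 0.3243
  p(2,3)=5/73: -0.0685 × log₂(0.0685) = 0.2649
  p(3,0)=5/73: -0.0685 × log₂(0.0685) = 0.2649
  p(3,1)=1/73: -0.0137 × log₂(0.0137) = 0.0848
  p(3,2)=6/73: -0.0822 × log₂(0.0822) = 0.2963
  p(3,3)=6/73: -0.0822 × log₂(0.0822) = 0.2963
H(X,Y) = 3.8825 bits


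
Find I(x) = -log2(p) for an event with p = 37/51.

Information content I(x) = -log₂(p(x))
I = -log₂(37/51) = -log₂(0.7255)
I = 0.4630 bits


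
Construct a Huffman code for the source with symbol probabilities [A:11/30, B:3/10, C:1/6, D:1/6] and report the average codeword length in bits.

Huffman tree construction:
Combine smallest probabilities repeatedly
Resulting codes:
  A: 0 (length 1)
  B: 10 (length 2)
  C: 110 (length 3)
  D: 111 (length 3)
Average length = Σ p(s) × length(s) = 1.9667 bits


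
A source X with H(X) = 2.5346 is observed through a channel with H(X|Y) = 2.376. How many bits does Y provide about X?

I(X;Y) = H(X) - H(X|Y)
I(X;Y) = 2.5346 - 2.376 = 0.1586 bits


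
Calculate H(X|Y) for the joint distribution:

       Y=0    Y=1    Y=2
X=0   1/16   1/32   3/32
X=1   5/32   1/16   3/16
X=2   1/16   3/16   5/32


H(X|Y) = Σ_y p(y) H(X|Y=y)
  p(Y=0) = 9/32, H(X|Y=0) = 1.4355
  p(Y=1) = 9/32, H(X|Y=1) = 1.2244
  p(Y=2) = 7/16, H(X|Y=2) = 1.5306
H(X|Y) = 0.2812×1.4355 + 0.2812×1.2244 + 0.4375×1.5306 = 1.4177 bits


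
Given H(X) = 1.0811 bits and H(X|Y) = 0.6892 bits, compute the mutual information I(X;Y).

I(X;Y) = H(X) - H(X|Y)
I(X;Y) = 1.0811 - 0.6892 = 0.3919 bits


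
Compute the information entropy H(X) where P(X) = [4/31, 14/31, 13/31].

H(X) = -Σ p(x) log₂ p(x)
  -4/31 × log₂(4/31) = 0.3812
  -14/31 × log₂(14/31) = 0.5179
  -13/31 × log₂(13/31) = 0.5258
H(X) = 1.4249 bits


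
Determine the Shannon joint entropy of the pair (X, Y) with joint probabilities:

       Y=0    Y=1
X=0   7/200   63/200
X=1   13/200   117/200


H(X,Y) = -Σ p(x,y) log₂ p(x,y)
  p(0,0)=7/200: -0.0350 × log₂(0.0350) = 0.1693
  p(0,1)=63/200: -0.3150 × log₂(0.3150) = 0.5250
  p(1,0)=13/200: -0.0650 × log₂(0.0650) = 0.2563
  p(1,1)=117/200: -0.5850 × log₂(0.5850) = 0.4525
H(X,Y) = 1.4031 bits


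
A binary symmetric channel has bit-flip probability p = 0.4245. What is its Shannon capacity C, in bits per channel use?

For BSC with error probability p:
C = 1 - H(p) where H(p) is binary entropy
H(0.4245) = -0.4245 × log₂(0.4245) - 0.5755 × log₂(0.5755)
H(p) = 0.9835
C = 1 - 0.9835 = 0.0165 bits/use


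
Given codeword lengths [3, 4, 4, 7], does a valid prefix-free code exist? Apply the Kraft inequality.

Kraft inequality: Σ 2^(-l_i) ≤ 1 for prefix-free code
Calculating: 2^(-3) + 2^(-4) + 2^(-4) + 2^(-7)
= 0.125 + 0.0625 + 0.0625 + 0.0078125
= 0.2578
Since 0.2578 ≤ 1, prefix-free code exists


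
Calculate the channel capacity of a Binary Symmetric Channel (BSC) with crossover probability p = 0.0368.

For BSC with error probability p:
C = 1 - H(p) where H(p) is binary entropy
H(0.0368) = -0.0368 × log₂(0.0368) - 0.9632 × log₂(0.9632)
H(p) = 0.2274
C = 1 - 0.2274 = 0.7726 bits/use


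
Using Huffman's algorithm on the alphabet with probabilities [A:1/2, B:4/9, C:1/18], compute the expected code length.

Huffman tree construction:
Combine smallest probabilities repeatedly
Resulting codes:
  A: 0 (length 1)
  B: 11 (length 2)
  C: 10 (length 2)
Average length = Σ p(s) × length(s) = 1.5000 bits


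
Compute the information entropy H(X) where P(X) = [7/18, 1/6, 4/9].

H(X) = -Σ p(x) log₂ p(x)
  -7/18 × log₂(7/18) = 0.5299
  -1/6 × log₂(1/6) = 0.4308
  -4/9 × log₂(4/9) = 0.5200
H(X) = 1.4807 bits


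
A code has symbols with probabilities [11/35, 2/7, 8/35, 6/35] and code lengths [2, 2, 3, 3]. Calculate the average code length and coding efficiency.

Average length L = Σ p_i × l_i = 2.4000 bits
Entropy H = 1.9641 bits
Efficiency η = H/L × 100% = 81.84%
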